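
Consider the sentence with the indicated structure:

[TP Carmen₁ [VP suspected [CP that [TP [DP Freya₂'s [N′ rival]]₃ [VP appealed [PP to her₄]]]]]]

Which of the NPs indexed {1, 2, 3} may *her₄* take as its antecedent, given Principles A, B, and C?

{1, 2}

*her* is a pronoun, so Principle B applies: it must be free in its binding domain.
Binding domain of *her₄*: the embedded TP, whose subject is [Freya₂'s rival]₃.
*Carmen₁* c-commands the pronoun but from outside its binding domain, and is not c-commanded by it → coindexation permitted.
*Freya₂* and the pronoun do not c-command one another → neither Principle B nor Principle C is at stake; coindexation permitted.
*[Freya₂'s rival]₃* c-commands the pronoun within its binding domain → coindexation would violate Principle B.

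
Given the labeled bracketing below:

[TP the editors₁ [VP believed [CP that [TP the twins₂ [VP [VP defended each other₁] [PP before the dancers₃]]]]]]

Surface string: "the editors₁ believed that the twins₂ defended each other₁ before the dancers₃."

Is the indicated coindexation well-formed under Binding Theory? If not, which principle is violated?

The two coindexed NPs are *the editors₁* and *each other₁*.
*each other₁* is an anaphor. Principle A requires it to be bound within its binding domain — the embedded TP, whose subject is the twins₂.
Within that domain it is c-commanded by *the twins₂*, which does not share its index.
*the editors₁* does c-command the anaphor, but from outside its binding domain.
The anaphor is unbound in its domain → Principle A violation.

Principle A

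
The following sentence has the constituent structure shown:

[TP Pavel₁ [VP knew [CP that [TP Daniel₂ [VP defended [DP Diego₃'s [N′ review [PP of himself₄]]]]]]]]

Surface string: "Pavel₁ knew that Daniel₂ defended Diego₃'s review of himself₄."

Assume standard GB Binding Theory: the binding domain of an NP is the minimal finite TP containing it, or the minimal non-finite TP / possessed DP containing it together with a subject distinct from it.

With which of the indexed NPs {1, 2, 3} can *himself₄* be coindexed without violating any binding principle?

*himself* is an anaphor, so Principle A applies: it must be bound in its binding domain.
Binding domain of *himself₄*: the possessed DP, whose subject is Diego₃.
*Pavel₁* c-commands the anaphor but is outside its binding domain → cannot satisfy Principle A.
*Daniel₂* c-commands the anaphor but is outside its binding domain → cannot satisfy Principle A.
*Diego₃* c-commands the anaphor within its binding domain → licit binder.

{3}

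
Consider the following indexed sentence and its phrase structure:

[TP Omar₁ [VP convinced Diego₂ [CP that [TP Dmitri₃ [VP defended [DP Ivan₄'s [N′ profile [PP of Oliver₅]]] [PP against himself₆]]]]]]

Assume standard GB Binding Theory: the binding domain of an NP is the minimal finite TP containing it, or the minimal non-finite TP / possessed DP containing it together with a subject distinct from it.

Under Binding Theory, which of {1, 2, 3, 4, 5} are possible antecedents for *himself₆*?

{3}

*himself* is an anaphor, so Principle A applies: it must be bound in its binding domain.
Binding domain of *himself₆*: the embedded TP, whose subject is Dmitri₃.
*Omar₁* c-commands the anaphor but is outside its binding domain → cannot satisfy Principle A.
*Diego₂* c-commands the anaphor but is outside its binding domain → cannot satisfy Principle A.
*Dmitri₃* c-commands the anaphor within its binding domain → licit binder.
*Ivan₄* does not c-command the anaphor → cannot bind it.
*Oliver₅* does not c-command the anaphor → cannot bind it.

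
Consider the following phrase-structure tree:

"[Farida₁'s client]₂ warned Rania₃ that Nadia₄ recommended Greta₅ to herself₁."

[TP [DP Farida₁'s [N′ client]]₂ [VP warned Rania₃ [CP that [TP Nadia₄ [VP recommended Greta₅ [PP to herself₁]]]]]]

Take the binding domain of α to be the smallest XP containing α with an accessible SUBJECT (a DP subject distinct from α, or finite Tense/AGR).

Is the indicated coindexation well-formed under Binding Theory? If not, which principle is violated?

The two coindexed NPs are *Farida₁* and *herself₁*.
*herself₁* is an anaphor. Principle A requires it to be bound within its binding domain — the embedded TP, whose subject is Nadia₄.
Within that domain it is c-commanded by *Nadia₄*, *Greta₅*, none of which share its index.
*Farida₁* does not c-command the anaphor at all.
The anaphor is unbound in its domain → Principle A violation.

Principle A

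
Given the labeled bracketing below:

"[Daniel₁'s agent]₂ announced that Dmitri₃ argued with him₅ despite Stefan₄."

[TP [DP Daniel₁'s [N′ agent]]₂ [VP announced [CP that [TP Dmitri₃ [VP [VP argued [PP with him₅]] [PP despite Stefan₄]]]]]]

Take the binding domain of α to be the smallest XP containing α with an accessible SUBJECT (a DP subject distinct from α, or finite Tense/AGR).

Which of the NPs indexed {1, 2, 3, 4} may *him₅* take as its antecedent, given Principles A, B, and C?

{1, 2, 4}

*him* is a pronoun, so Principle B applies: it must be free in its binding domain.
Binding domain of *him₅*: the embedded TP, whose subject is Dmitri₃.
*Daniel₁* and the pronoun do not c-command one another → neither Principle B nor Principle C is at stake; coindexation permitted.
*[Daniel₁'s agent]₂* c-commands the pronoun but from outside its binding domain, and is not c-commanded by it → coindexation permitted.
*Dmitri₃* c-commands the pronoun within its binding domain → coindexation would violate Principle B.
*Stefan₄* and the pronoun do not c-command one another → neither Principle B nor Principle C is at stake; coindexation permitted.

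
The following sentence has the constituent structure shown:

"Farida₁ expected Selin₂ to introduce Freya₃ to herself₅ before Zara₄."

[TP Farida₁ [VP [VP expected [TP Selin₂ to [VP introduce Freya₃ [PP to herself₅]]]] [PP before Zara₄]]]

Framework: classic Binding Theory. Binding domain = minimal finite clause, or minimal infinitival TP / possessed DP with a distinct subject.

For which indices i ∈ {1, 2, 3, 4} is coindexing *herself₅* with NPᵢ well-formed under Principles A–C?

*herself* is an anaphor, so Principle A applies: it must be bound in its binding domain.
Binding domain of *herself₅*: the embedded TP, whose subject is Selin₂.
*Farida₁* c-commands the anaphor but is outside its binding domain → cannot satisfy Principle A.
*Selin₂* c-commands the anaphor within its binding domain → licit binder.
*Freya₃* c-commands the anaphor within its binding domain → licit binder.
*Zara₄* does not c-command the anaphor → cannot bind it.

{2, 3}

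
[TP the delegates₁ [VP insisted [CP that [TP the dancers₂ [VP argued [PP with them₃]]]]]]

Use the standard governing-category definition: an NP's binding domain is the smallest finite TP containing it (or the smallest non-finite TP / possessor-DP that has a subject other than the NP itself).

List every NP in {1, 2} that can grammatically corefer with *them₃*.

{1}

*them* is a pronoun, so Principle B applies: it must be free in its binding domain.
Binding domain of *them₃*: the embedded TP, whose subject is the dancers₂.
*the delegates₁* c-commands the pronoun but from outside its binding domain, and is not c-commanded by it → coindexation permitted.
*the dancers₂* c-commands the pronoun within its binding domain → coindexation would violate Principle B.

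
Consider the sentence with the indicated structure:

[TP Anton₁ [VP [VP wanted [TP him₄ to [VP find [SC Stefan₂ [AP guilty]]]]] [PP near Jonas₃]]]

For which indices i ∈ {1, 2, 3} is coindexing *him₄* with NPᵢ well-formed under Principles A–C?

*him* is a pronoun, so Principle B applies: it must be free in its binding domain.
Binding domain of *him₄*: the matrix TP, whose subject is Anton₁.
*Anton₁* c-commands the pronoun within its binding domain → coindexation would violate Principle B.
*Stefan₂*: the pronoun c-commands this R-expression → coindexation would violate Principle C on *Stefan₂*.
*Jonas₃* and the pronoun do not c-command one another → neither Principle B nor Principle C is at stake; coindexation permitted.

{3}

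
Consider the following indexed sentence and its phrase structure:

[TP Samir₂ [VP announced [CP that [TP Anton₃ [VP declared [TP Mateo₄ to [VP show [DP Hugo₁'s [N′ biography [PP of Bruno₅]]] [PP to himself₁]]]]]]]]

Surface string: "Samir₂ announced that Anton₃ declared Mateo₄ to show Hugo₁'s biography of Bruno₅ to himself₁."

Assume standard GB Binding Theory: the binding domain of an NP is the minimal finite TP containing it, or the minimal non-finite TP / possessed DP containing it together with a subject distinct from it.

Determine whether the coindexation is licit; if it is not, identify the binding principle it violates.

Principle A

The two coindexed NPs are *Hugo₁* and *himself₁*.
*himself₁* is an anaphor. Principle A requires it to be bound within its binding domain — the embedded TP, whose subject is Mateo₄.
Within that domain it is c-commanded by *Mateo₄*, which does not share its index.
*Hugo₁* does not c-command the anaphor at all.
The anaphor is unbound in its domain → Principle A violation.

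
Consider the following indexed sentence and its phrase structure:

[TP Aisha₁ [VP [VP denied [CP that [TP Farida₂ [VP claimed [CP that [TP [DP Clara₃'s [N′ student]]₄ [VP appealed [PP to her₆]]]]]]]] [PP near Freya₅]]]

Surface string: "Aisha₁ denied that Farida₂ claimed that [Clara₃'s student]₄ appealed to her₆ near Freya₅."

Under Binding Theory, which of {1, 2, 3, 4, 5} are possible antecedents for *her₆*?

{1, 2, 3, 5}

*her* is a pronoun, so Principle B applies: it must be free in its binding domain.
Binding domain of *her₆*: the embedded TP, whose subject is [Clara₃'s student]₄.
*Aisha₁* c-commands the pronoun but from outside its binding domain, and is not c-commanded by it → coindexation permitted.
*Farida₂* c-commands the pronoun but from outside its binding domain, and is not c-commanded by it → coindexation permitted.
*Clara₃* and the pronoun do not c-command one another → neither Principle B nor Principle C is at stake; coindexation permitted.
*[Clara₃'s student]₄* c-commands the pronoun within its binding domain → coindexation would violate Principle B.
*Freya₅* and the pronoun do not c-command one another → neither Principle B nor Principle C is at stake; coindexation permitted.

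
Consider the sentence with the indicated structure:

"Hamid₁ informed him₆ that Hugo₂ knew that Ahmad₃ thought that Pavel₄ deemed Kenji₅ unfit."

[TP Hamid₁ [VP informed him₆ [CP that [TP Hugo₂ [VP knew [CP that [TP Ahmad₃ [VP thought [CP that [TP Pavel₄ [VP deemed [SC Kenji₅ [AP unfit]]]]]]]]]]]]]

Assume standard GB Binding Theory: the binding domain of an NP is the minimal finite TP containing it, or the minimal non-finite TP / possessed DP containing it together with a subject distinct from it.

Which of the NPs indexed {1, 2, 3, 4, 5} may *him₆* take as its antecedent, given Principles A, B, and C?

*him* is a pronoun, so Principle B applies: it must be free in its binding domain.
Binding domain of *him₆*: the matrix TP, whose subject is Hamid₁.
*Hamid₁* c-commands the pronoun within its binding domain → coindexation would violate Principle B.
*Hugo₂*: the pronoun c-commands this R-expression → coindexation would violate Principle C on *Hugo₂*.
*Ahmad₃*: the pronoun c-commands this R-expression → coindexation would violate Principle C on *Ahmad₃*.
*Pavel₄*: the pronoun c-commands this R-expression → coindexation would violate Principle C on *Pavel₄*.
*Kenji₅*: the pronoun c-commands this R-expression → coindexation would violate Principle C on *Kenji₅*.

none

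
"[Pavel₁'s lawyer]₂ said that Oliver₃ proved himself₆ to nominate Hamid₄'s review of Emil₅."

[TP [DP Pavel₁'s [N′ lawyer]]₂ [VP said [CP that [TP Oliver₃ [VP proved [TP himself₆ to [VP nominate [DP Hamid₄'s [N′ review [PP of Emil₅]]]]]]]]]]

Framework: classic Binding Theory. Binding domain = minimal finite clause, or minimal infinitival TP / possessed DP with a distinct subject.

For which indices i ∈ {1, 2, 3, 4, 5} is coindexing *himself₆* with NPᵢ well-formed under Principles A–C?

{3}

*himself* is an anaphor, so Principle A applies: it must be bound in its binding domain.
Binding domain of *himself₆*: the embedded TP, whose subject is Oliver₃.
*Pavel₁* does not c-command the anaphor → cannot bind it.
*[Pavel₁'s lawyer]₂* c-commands the anaphor but is outside its binding domain → cannot satisfy Principle A.
*Oliver₃* c-commands the anaphor within its binding domain → licit binder.
*Hamid₄* does not c-command the anaphor → cannot bind it.
*Emil₅* does not c-command the anaphor → cannot bind it.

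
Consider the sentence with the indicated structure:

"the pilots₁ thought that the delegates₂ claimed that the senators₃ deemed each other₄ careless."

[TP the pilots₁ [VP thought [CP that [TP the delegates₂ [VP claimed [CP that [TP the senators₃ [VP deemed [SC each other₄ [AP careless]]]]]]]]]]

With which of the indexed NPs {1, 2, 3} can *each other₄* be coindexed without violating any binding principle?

{3}

*each other* is an anaphor, so Principle A applies: it must be bound in its binding domain.
Binding domain of *each other₄*: the embedded TP, whose subject is the senators₃.
*the pilots₁* c-commands the anaphor but is outside its binding domain → cannot satisfy Principle A.
*the delegates₂* c-commands the anaphor but is outside its binding domain → cannot satisfy Principle A.
*the senators₃* c-commands the anaphor within its binding domain → licit binder.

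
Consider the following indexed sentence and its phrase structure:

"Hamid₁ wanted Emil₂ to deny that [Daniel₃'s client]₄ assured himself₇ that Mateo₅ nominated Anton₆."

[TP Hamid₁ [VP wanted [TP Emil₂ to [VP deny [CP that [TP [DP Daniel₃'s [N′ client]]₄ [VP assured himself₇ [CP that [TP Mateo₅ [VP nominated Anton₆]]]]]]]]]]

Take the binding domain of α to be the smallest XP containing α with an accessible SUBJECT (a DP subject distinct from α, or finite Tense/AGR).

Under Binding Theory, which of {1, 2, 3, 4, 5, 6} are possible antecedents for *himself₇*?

{4}

*himself* is an anaphor, so Principle A applies: it must be bound in its binding domain.
Binding domain of *himself₇*: the embedded TP, whose subject is [Daniel₃'s client]₄.
*Hamid₁* c-commands the anaphor but is outside its binding domain → cannot satisfy Principle A.
*Emil₂* c-commands the anaphor but is outside its binding domain → cannot satisfy Principle A.
*Daniel₃* does not c-command the anaphor → cannot bind it.
*[Daniel₃'s client]₄* c-commands the anaphor within its binding domain → licit binder.
*Mateo₅* does not c-command the anaphor → cannot bind it.
*Anton₆* does not c-command the anaphor → cannot bind it.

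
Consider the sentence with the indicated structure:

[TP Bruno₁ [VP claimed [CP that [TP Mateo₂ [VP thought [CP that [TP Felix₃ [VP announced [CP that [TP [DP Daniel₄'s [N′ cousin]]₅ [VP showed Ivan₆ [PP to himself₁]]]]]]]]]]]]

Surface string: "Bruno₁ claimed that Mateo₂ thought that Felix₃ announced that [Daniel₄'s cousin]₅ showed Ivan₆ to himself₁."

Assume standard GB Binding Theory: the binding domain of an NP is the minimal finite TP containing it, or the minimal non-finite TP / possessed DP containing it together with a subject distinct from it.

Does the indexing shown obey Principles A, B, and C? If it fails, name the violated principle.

The two coindexed NPs are *Bruno₁* and *himself₁*.
*himself₁* is an anaphor. Principle A requires it to be bound within its binding domain — the embedded TP, whose subject is [Daniel₄'s cousin]₅.
Within that domain it is c-commanded by *[Daniel₄'s cousin]₅*, *Ivan₆*, none of which share its index.
*Bruno₁* does c-command the anaphor, but from outside its binding domain.
The anaphor is unbound in its domain → Principle A violation.

Principle A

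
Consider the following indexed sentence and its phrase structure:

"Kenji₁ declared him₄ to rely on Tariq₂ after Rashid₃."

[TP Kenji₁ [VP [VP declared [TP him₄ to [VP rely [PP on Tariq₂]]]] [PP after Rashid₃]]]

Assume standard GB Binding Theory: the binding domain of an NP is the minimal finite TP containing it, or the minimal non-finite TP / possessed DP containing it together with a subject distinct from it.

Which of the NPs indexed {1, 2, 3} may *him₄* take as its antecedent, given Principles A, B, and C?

{3}

*him* is a pronoun, so Principle B applies: it must be free in its binding domain.
Binding domain of *him₄*: the matrix TP, whose subject is Kenji₁.
*Kenji₁* c-commands the pronoun within its binding domain → coindexation would violate Principle B.
*Tariq₂*: the pronoun c-commands this R-expression → coindexation would violate Principle C on *Tariq₂*.
*Rashid₃* and the pronoun do not c-command one another → neither Principle B nor Principle C is at stake; coindexation permitted.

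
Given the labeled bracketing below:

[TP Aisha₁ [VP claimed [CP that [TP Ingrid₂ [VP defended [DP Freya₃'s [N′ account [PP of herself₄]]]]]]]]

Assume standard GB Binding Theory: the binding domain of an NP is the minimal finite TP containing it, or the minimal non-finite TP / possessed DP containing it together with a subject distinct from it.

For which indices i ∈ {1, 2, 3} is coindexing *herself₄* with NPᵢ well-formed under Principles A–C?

*herself* is an anaphor, so Principle A applies: it must be bound in its binding domain.
Binding domain of *herself₄*: the possessed DP, whose subject is Freya₃.
*Aisha₁* c-commands the anaphor but is outside its binding domain → cannot satisfy Principle A.
*Ingrid₂* c-commands the anaphor but is outside its binding domain → cannot satisfy Principle A.
*Freya₃* c-commands the anaphor within its binding domain → licit binder.

{3}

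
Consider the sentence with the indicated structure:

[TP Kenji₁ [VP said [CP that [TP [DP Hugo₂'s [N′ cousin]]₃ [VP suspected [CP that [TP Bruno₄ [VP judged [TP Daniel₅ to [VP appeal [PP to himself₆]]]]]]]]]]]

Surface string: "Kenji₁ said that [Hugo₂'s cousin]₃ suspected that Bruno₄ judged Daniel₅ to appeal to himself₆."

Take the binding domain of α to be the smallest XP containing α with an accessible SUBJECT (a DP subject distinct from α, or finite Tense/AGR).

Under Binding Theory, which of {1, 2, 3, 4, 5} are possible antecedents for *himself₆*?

*himself* is an anaphor, so Principle A applies: it must be bound in its binding domain.
Binding domain of *himself₆*: the embedded TP, whose subject is Daniel₅.
*Kenji₁* c-commands the anaphor but is outside its binding domain → cannot satisfy Principle A.
*Hugo₂* does not c-command the anaphor → cannot bind it.
*[Hugo₂'s cousin]₃* c-commands the anaphor but is outside its binding domain → cannot satisfy Principle A.
*Bruno₄* c-commands the anaphor but is outside its binding domain → cannot satisfy Principle A.
*Daniel₅* c-commands the anaphor within its binding domain → licit binder.

{5}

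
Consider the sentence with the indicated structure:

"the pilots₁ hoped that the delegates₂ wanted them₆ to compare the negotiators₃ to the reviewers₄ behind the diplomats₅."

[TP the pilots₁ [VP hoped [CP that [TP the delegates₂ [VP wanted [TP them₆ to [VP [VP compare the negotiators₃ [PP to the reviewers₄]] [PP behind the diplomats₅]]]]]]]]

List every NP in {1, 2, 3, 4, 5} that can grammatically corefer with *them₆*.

*them* is a pronoun, so Principle B applies: it must be free in its binding domain.
Binding domain of *them₆*: the embedded TP, whose subject is the delegates₂.
*the pilots₁* c-commands the pronoun but from outside its binding domain, and is not c-commanded by it → coindexation permitted.
*the delegates₂* c-commands the pronoun within its binding domain → coindexation would violate Principle B.
*the negotiators₃*: the pronoun c-commands this R-expression → coindexation would violate Principle C on *the negotiators₃*.
*the reviewers₄*: the pronoun c-commands this R-expression → coindexation would violate Principle C on *the reviewers₄*.
*the diplomats₅*: the pronoun c-commands this R-expression → coindexation would violate Principle C on *the diplomats₅*.

{1}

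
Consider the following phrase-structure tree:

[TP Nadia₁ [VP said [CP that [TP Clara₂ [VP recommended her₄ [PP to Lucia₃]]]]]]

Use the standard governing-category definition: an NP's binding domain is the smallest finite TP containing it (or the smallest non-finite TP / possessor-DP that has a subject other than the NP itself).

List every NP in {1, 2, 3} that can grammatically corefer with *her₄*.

*her* is a pronoun, so Principle B applies: it must be free in its binding domain.
Binding domain of *her₄*: the embedded TP, whose subject is Clara₂.
*Nadia₁* c-commands the pronoun but from outside its binding domain, and is not c-commanded by it → coindexation permitted.
*Clara₂* c-commands the pronoun within its binding domain → coindexation would violate Principle B.
*Lucia₃*: the pronoun c-commands this R-expression → coindexation would violate Principle C on *Lucia₃*.

{1}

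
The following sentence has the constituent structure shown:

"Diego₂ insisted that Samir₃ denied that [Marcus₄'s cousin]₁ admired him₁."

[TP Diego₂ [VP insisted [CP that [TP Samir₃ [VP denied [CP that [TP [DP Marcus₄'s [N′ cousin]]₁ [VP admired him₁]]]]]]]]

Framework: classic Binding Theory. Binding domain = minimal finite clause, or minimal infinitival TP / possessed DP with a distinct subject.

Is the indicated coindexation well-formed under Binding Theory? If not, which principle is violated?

Principle B

The two coindexed NPs are *[Marcus₄'s cousin]₁* and *him₁*.
*him₁* is a pronoun. Its binding domain is the embedded TP, whose subject is [Marcus₄'s cousin]₁.
*[Marcus₄'s cousin]₁* c-commands it within that domain and carries the same index.
The pronoun is locally bound → Principle B violation.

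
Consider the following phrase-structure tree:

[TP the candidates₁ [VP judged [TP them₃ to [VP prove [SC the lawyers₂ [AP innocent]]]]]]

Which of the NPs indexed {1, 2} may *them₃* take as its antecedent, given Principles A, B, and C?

none

*them* is a pronoun, so Principle B applies: it must be free in its binding domain.
Binding domain of *them₃*: the matrix TP, whose subject is the candidates₁.
*the candidates₁* c-commands the pronoun within its binding domain → coindexation would violate Principle B.
*the lawyers₂*: the pronoun c-commands this R-expression → coindexation would violate Principle C on *the lawyers₂*.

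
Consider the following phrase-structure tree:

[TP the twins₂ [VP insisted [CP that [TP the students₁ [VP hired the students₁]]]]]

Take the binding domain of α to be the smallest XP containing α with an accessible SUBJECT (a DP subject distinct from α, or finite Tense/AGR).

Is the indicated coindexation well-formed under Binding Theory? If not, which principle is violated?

The two coindexed NPs are *the students₁* (the lower occurrence) and *the students₁* (the higher occurrence).
*the students₁* (the lower occurrence) is an R-expression. Principle C requires it to be free everywhere.
*the students₁* (the higher occurrence) c-commands it and carries the same index.
The R-expression is bound → Principle C violation.

Principle C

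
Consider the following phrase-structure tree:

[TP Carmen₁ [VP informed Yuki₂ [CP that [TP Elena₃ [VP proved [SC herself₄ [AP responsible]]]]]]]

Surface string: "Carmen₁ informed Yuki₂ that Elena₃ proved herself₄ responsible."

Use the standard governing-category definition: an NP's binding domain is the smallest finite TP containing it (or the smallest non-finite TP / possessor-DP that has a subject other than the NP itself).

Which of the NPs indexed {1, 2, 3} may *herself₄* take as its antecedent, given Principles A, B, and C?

*herself* is an anaphor, so Principle A applies: it must be bound in its binding domain.
Binding domain of *herself₄*: the embedded TP, whose subject is Elena₃.
*Carmen₁* c-commands the anaphor but is outside its binding domain → cannot satisfy Principle A.
*Yuki₂* c-commands the anaphor but is outside its binding domain → cannot satisfy Principle A.
*Elena₃* c-commands the anaphor within its binding domain → licit binder.

{3}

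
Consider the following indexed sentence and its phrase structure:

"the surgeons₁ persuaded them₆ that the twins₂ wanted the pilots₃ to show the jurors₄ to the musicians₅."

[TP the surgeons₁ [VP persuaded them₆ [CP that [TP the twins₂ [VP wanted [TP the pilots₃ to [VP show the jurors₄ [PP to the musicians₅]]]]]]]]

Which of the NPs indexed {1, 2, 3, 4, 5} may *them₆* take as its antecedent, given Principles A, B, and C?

*them* is a pronoun, so Principle B applies: it must be free in its binding domain.
Binding domain of *them₆*: the matrix TP, whose subject is the surgeons₁.
*the surgeons₁* c-commands the pronoun within its binding domain → coindexation would violate Principle B.
*the twins₂*: the pronoun c-commands this R-expression → coindexation would violate Principle C on *the twins₂*.
*the pilots₃*: the pronoun c-commands this R-expression → coindexation would violate Principle C on *the pilots₃*.
*the jurors₄*: the pronoun c-commands this R-expression → coindexation would violate Principle C on *the jurors₄*.
*the musicians₅*: the pronoun c-commands this R-expression → coindexation would violate Principle C on *the musicians₅*.

none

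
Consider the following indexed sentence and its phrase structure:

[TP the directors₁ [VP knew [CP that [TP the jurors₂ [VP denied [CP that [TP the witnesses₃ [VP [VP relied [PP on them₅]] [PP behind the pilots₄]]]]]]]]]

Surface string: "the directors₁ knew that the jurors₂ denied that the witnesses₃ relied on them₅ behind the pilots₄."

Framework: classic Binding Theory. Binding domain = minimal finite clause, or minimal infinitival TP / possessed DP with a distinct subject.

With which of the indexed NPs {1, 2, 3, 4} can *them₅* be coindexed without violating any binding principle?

{1, 2, 4}

*them* is a pronoun, so Principle B applies: it must be free in its binding domain.
Binding domain of *them₅*: the embedded TP, whose subject is the witnesses₃.
*the directors₁* c-commands the pronoun but from outside its binding domain, and is not c-commanded by it → coindexation permitted.
*the jurors₂* c-commands the pronoun but from outside its binding domain, and is not c-commanded by it → coindexation permitted.
*the witnesses₃* c-commands the pronoun within its binding domain → coindexation would violate Principle B.
*the pilots₄* and the pronoun do not c-command one another → neither Principle B nor Principle C is at stake; coindexation permitted.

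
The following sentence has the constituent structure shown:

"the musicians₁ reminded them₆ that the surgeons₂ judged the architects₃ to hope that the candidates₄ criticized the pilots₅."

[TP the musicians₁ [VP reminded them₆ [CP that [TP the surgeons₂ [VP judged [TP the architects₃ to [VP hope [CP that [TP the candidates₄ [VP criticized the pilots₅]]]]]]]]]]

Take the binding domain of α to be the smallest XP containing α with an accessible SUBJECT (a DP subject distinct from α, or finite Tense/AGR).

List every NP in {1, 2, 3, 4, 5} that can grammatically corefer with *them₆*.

none

*them* is a pronoun, so Principle B applies: it must be free in its binding domain.
Binding domain of *them₆*: the matrix TP, whose subject is the musicians₁.
*the musicians₁* c-commands the pronoun within its binding domain → coindexation would violate Principle B.
*the surgeons₂*: the pronoun c-commands this R-expression → coindexation would violate Principle C on *the surgeons₂*.
*the architects₃*: the pronoun c-commands this R-expression → coindexation would violate Principle C on *the architects₃*.
*the candidates₄*: the pronoun c-commands this R-expression → coindexation would violate Principle C on *the candidates₄*.
*the pilots₅*: the pronoun c-commands this R-expression → coindexation would violate Principle C on *the pilots₅*.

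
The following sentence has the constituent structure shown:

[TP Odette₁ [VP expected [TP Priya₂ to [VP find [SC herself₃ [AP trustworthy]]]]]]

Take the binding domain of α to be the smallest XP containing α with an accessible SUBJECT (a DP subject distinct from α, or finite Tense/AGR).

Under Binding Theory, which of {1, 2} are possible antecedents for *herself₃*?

{2}

*herself* is an anaphor, so Principle A applies: it must be bound in its binding domain.
Binding domain of *herself₃*: the embedded TP, whose subject is Priya₂.
*Odette₁* c-commands the anaphor but is outside its binding domain → cannot satisfy Principle A.
*Priya₂* c-commands the anaphor within its binding domain → licit binder.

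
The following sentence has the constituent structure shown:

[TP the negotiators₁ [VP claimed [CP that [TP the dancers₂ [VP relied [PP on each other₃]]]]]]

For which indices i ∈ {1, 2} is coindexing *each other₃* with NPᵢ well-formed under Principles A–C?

{2}

*each other* is an anaphor, so Principle A applies: it must be bound in its binding domain.
Binding domain of *each other₃*: the embedded TP, whose subject is the dancers₂.
*the negotiators₁* c-commands the anaphor but is outside its binding domain → cannot satisfy Principle A.
*the dancers₂* c-commands the anaphor within its binding domain → licit binder.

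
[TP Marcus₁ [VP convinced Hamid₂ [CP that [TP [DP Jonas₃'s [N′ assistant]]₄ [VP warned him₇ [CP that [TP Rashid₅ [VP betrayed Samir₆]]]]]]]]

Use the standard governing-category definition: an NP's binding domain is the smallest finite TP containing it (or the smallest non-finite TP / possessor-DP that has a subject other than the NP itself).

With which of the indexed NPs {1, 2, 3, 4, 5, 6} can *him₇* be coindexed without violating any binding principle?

*him* is a pronoun, so Principle B applies: it must be free in its binding domain.
Binding domain of *him₇*: the embedded TP, whose subject is [Jonas₃'s assistant]₄.
*Marcus₁* c-commands the pronoun but from outside its binding domain, and is not c-commanded by it → coindexation permitted.
*Hamid₂* c-commands the pronoun but from outside its binding domain, and is not c-commanded by it → coindexation permitted.
*Jonas₃* and the pronoun do not c-command one another → neither Principle B nor Principle C is at stake; coindexation permitted.
*[Jonas₃'s assistant]₄* c-commands the pronoun within its binding domain → coindexation would violate Principle B.
*Rashid₅*: the pronoun c-commands this R-expression → coindexation would violate Principle C on *Rashid₅*.
*Samir₆*: the pronoun c-commands this R-expression → coindexation would violate Principle C on *Samir₆*.

{1, 2, 3}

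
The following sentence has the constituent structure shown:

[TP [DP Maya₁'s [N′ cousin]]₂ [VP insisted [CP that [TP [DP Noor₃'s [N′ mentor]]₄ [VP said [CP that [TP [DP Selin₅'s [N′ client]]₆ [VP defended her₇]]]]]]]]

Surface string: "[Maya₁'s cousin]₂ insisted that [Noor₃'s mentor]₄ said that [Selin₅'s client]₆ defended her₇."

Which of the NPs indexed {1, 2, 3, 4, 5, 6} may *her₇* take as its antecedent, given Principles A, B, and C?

{1, 2, 3, 4, 5}

*her* is a pronoun, so Principle B applies: it must be free in its binding domain.
Binding domain of *her₇*: the embedded TP, whose subject is [Selin₅'s client]₆.
*Maya₁* and the pronoun do not c-command one another → neither Principle B nor Principle C is at stake; coindexation permitted.
*[Maya₁'s cousin]₂* c-commands the pronoun but from outside its binding domain, and is not c-commanded by it → coindexation permitted.
*Noor₃* and the pronoun do not c-command one another → neither Principle B nor Principle C is at stake; coindexation permitted.
*[Noor₃'s mentor]₄* c-commands the pronoun but from outside its binding domain, and is not c-commanded by it → coindexation permitted.
*Selin₅* and the pronoun do not c-command one another → neither Principle B nor Principle C is at stake; coindexation permitted.
*[Selin₅'s client]₆* c-commands the pronoun within its binding domain → coindexation would violate Principle B.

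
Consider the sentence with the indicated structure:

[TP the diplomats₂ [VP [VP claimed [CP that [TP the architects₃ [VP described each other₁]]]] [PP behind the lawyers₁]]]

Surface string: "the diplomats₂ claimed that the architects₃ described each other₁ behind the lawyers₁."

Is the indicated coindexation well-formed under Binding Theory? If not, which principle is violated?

Principle A

The two coindexed NPs are *the lawyers₁* and *each other₁*.
*each other₁* is an anaphor. Principle A requires it to be bound within its binding domain — the embedded TP, whose subject is the architects₃.
Within that domain it is c-commanded by *the architects₃*, which does not share its index.
*the lawyers₁* does not c-command the anaphor at all.
The anaphor is unbound in its domain → Principle A violation.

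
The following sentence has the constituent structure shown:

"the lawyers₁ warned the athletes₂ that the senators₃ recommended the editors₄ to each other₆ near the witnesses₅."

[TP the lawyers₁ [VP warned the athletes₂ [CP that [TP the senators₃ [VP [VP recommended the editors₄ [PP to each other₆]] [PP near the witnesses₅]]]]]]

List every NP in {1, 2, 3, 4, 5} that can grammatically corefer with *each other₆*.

*each other* is an anaphor, so Principle A applies: it must be bound in its binding domain.
Binding domain of *each other₆*: the embedded TP, whose subject is the senators₃.
*the lawyers₁* c-commands the anaphor but is outside its binding domain → cannot satisfy Principle A.
*the athletes₂* c-commands the anaphor but is outside its binding domain → cannot satisfy Principle A.
*the senators₃* c-commands the anaphor within its binding domain → licit binder.
*the editors₄* c-commands the anaphor within its binding domain → licit binder.
*the witnesses₅* does not c-command the anaphor → cannot bind it.

{3, 4}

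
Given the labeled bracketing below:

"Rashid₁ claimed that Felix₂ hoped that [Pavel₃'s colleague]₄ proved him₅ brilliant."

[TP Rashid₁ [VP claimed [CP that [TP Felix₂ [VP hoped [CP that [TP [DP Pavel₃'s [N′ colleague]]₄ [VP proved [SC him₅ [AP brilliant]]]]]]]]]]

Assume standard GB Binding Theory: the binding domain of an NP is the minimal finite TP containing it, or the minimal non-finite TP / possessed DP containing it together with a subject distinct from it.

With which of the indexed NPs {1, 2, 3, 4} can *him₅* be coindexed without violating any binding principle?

{1, 2, 3}

*him* is a pronoun, so Principle B applies: it must be free in its binding domain.
Binding domain of *him₅*: the embedded TP, whose subject is [Pavel₃'s colleague]₄.
*Rashid₁* c-commands the pronoun but from outside its binding domain, and is not c-commanded by it → coindexation permitted.
*Felix₂* c-commands the pronoun but from outside its binding domain, and is not c-commanded by it → coindexation permitted.
*Pavel₃* and the pronoun do not c-command one another → neither Principle B nor Principle C is at stake; coindexation permitted.
*[Pavel₃'s colleague]₄* c-commands the pronoun within its binding domain → coindexation would violate Principle B.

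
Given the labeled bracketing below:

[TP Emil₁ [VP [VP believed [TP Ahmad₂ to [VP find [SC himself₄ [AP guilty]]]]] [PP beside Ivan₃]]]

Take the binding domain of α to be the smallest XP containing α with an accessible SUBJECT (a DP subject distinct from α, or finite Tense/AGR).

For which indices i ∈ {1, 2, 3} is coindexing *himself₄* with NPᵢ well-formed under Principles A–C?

*himself* is an anaphor, so Principle A applies: it must be bound in its binding domain.
Binding domain of *himself₄*: the embedded TP, whose subject is Ahmad₂.
*Emil₁* c-commands the anaphor but is outside its binding domain → cannot satisfy Principle A.
*Ahmad₂* c-commands the anaphor within its binding domain → licit binder.
*Ivan₃* does not c-command the anaphor → cannot bind it.

{2}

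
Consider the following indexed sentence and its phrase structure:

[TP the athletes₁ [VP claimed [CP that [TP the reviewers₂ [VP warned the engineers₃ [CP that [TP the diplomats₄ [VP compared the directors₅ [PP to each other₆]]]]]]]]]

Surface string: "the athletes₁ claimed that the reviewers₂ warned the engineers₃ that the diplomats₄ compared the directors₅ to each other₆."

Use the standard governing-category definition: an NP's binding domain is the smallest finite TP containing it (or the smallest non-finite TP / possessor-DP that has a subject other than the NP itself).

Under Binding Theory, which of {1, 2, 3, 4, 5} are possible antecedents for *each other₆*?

*each other* is an anaphor, so Principle A applies: it must be bound in its binding domain.
Binding domain of *each other₆*: the embedded TP, whose subject is the diplomats₄.
*the athletes₁* c-commands the anaphor but is outside its binding domain → cannot satisfy Principle A.
*the reviewers₂* c-commands the anaphor but is outside its binding domain → cannot satisfy Principle A.
*the engineers₃* c-commands the anaphor but is outside its binding domain → cannot satisfy Principle A.
*the diplomats₄* c-commands the anaphor within its binding domain → licit binder.
*the directors₅* c-commands the anaphor within its binding domain → licit binder.

{4, 5}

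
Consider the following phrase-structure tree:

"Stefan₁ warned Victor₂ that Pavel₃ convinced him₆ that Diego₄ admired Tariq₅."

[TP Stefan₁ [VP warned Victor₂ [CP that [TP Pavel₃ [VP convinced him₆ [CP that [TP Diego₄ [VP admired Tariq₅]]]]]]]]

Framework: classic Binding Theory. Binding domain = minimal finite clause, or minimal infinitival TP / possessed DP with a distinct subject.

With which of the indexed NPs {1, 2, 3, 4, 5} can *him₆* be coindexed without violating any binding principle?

*him* is a pronoun, so Principle B applies: it must be free in its binding domain.
Binding domain of *him₆*: the embedded TP, whose subject is Pavel₃.
*Stefan₁* c-commands the pronoun but from outside its binding domain, and is not c-commanded by it → coindexation permitted.
*Victor₂* c-commands the pronoun but from outside its binding domain, and is not c-commanded by it → coindexation permitted.
*Pavel₃* c-commands the pronoun within its binding domain → coindexation would violate Principle B.
*Diego₄*: the pronoun c-commands this R-expression → coindexation would violate Principle C on *Diego₄*.
*Tariq₅*: the pronoun c-commands this R-expression → coindexation would violate Principle C on *Tariq₅*.

{1, 2}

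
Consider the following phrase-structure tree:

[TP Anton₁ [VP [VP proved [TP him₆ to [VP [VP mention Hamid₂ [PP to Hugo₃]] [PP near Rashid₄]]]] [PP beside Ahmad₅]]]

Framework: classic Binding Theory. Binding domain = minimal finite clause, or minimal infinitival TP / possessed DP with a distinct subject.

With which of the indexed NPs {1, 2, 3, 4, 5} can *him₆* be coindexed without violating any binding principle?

*him* is a pronoun, so Principle B applies: it must be free in its binding domain.
Binding domain of *him₆*: the matrix TP, whose subject is Anton₁.
*Anton₁* c-commands the pronoun within its binding domain → coindexation would violate Principle B.
*Hamid₂*: the pronoun c-commands this R-expression → coindexation would violate Principle C on *Hamid₂*.
*Hugo₃*: the pronoun c-commands this R-expression → coindexation would violate Principle C on *Hugo₃*.
*Rashid₄*: the pronoun c-commands this R-expression → coindexation would violate Principle C on *Rashid₄*.
*Ahmad₅* and the pronoun do not c-command one another → neither Principle B nor Principle C is at stake; coindexation permitted.

{5}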